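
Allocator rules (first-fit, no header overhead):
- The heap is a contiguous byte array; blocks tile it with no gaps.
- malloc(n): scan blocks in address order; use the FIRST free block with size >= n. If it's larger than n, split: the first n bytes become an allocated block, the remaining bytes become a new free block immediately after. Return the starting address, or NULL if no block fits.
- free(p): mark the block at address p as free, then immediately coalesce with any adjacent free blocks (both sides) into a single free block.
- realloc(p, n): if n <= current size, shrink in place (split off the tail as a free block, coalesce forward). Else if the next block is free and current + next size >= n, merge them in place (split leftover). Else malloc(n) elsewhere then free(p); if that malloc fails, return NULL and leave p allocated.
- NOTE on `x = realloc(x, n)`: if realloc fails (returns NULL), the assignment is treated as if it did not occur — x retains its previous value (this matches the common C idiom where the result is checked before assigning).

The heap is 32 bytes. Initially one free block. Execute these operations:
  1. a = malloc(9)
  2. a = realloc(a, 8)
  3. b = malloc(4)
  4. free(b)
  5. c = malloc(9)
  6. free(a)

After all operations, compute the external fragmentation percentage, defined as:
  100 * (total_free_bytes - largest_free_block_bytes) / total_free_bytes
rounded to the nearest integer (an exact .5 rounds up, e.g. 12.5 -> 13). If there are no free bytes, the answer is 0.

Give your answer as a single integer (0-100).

Answer: 35

Derivation:
Op 1: a = malloc(9) -> a = 0; heap: [0-8 ALLOC][9-31 FREE]
Op 2: a = realloc(a, 8) -> a = 0; heap: [0-7 ALLOC][8-31 FREE]
Op 3: b = malloc(4) -> b = 8; heap: [0-7 ALLOC][8-11 ALLOC][12-31 FREE]
Op 4: free(b) -> (freed b); heap: [0-7 ALLOC][8-31 FREE]
Op 5: c = malloc(9) -> c = 8; heap: [0-7 ALLOC][8-16 ALLOC][17-31 FREE]
Op 6: free(a) -> (freed a); heap: [0-7 FREE][8-16 ALLOC][17-31 FREE]
Free blocks: [8 15] total_free=23 largest=15 -> 100*(23-15)/23 = 800/23 ≈ 34.783 -> rounds to 35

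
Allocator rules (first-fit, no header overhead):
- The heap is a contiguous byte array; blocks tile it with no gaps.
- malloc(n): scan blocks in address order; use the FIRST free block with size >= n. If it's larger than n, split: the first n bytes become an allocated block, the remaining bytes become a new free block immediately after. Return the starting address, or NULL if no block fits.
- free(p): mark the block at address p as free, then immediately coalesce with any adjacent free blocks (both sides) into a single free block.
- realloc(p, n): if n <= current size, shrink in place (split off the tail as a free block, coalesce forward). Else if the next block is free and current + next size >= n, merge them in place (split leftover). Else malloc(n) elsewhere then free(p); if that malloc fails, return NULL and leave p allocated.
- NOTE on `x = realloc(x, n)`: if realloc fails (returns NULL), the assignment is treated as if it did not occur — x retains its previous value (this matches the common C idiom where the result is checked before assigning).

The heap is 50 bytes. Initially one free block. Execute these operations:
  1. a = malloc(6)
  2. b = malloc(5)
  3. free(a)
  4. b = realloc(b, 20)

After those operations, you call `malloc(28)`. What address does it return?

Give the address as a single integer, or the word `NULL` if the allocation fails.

Op 1: a = malloc(6) -> a = 0; heap: [0-5 ALLOC][6-49 FREE]
Op 2: b = malloc(5) -> b = 6; heap: [0-5 ALLOC][6-10 ALLOC][11-49 FREE]
Op 3: free(a) -> (freed a); heap: [0-5 FREE][6-10 ALLOC][11-49 FREE]
Op 4: b = realloc(b, 20) -> b = 6; heap: [0-5 FREE][6-25 ALLOC][26-49 FREE]
malloc(28): first-fit scan over [0-5 FREE][6-25 ALLOC][26-49 FREE] -> NULL

Answer: NULL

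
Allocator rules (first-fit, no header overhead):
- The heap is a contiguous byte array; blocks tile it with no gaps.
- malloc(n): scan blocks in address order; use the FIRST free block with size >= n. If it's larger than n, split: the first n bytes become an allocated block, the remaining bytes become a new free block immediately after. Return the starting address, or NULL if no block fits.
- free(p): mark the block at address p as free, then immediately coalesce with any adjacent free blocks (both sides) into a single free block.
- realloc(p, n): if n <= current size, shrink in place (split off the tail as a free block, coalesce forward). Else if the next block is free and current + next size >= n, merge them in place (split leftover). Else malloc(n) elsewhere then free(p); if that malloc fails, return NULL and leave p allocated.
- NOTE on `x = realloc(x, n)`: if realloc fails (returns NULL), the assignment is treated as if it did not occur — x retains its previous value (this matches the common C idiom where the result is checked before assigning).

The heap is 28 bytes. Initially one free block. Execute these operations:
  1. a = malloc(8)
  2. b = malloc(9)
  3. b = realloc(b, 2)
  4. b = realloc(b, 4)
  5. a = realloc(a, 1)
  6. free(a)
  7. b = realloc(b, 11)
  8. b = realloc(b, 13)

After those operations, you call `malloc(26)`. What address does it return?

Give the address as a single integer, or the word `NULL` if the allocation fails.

Answer: NULL

Derivation:
Op 1: a = malloc(8) -> a = 0; heap: [0-7 ALLOC][8-27 FREE]
Op 2: b = malloc(9) -> b = 8; heap: [0-7 ALLOC][8-16 ALLOC][17-27 FREE]
Op 3: b = realloc(b, 2) -> b = 8; heap: [0-7 ALLOC][8-9 ALLOC][10-27 FREE]
Op 4: b = realloc(b, 4) -> b = 8; heap: [0-7 ALLOC][8-11 ALLOC][12-27 FREE]
Op 5: a = realloc(a, 1) -> a = 0; heap: [0-0 ALLOC][1-7 FREE][8-11 ALLOC][12-27 FREE]
Op 6: free(a) -> (freed a); heap: [0-7 FREE][8-11 ALLOC][12-27 FREE]
Op 7: b = realloc(b, 11) -> b = 8; heap: [0-7 FREE][8-18 ALLOC][19-27 FREE]
Op 8: b = realloc(b, 13) -> b = 8; heap: [0-7 FREE][8-20 ALLOC][21-27 FREE]
malloc(26): first-fit scan over [0-7 FREE][8-20 ALLOC][21-27 FREE] -> NULL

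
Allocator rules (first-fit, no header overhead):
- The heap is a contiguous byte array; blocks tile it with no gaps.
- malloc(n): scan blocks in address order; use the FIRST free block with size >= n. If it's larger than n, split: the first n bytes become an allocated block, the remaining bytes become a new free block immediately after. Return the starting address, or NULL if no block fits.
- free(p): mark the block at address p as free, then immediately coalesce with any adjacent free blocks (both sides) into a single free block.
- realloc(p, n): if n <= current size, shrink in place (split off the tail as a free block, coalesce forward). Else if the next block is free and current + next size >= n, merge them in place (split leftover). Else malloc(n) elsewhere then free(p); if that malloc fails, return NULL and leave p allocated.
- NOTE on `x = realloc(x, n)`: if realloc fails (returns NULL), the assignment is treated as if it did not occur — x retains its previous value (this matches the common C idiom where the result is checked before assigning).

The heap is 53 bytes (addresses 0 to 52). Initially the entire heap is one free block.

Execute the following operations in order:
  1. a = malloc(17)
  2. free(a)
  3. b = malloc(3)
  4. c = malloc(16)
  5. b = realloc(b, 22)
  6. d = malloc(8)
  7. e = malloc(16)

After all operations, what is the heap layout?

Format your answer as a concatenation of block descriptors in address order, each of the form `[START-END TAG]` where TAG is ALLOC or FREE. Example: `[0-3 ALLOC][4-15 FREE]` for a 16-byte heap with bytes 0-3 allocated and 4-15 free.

Op 1: a = malloc(17) -> a = 0; heap: [0-16 ALLOC][17-52 FREE]
Op 2: free(a) -> (freed a); heap: [0-52 FREE]
Op 3: b = malloc(3) -> b = 0; heap: [0-2 ALLOC][3-52 FREE]
Op 4: c = malloc(16) -> c = 3; heap: [0-2 ALLOC][3-18 ALLOC][19-52 FREE]
Op 5: b = realloc(b, 22) -> b = 19; heap: [0-2 FREE][3-18 ALLOC][19-40 ALLOC][41-52 FREE]
Op 6: d = malloc(8) -> d = 41; heap: [0-2 FREE][3-18 ALLOC][19-40 ALLOC][41-48 ALLOC][49-52 FREE]
Op 7: e = malloc(16) -> e = NULL; heap: [0-2 FREE][3-18 ALLOC][19-40 ALLOC][41-48 ALLOC][49-52 FREE]

Answer: [0-2 FREE][3-18 ALLOC][19-40 ALLOC][41-48 ALLOC][49-52 FREE]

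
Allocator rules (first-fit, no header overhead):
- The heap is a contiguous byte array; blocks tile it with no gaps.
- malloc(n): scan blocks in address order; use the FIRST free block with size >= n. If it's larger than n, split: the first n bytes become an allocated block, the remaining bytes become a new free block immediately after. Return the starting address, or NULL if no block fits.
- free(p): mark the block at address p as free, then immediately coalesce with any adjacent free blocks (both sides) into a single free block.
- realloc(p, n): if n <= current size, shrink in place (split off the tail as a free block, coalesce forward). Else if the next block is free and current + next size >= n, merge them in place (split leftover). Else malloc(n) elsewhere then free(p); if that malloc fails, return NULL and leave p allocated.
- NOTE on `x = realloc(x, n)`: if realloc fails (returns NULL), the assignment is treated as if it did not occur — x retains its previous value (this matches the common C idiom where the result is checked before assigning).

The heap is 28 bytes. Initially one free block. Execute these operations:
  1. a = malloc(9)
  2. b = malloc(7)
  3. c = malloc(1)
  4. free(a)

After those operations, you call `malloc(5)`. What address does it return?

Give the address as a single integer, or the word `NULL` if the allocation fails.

Op 1: a = malloc(9) -> a = 0; heap: [0-8 ALLOC][9-27 FREE]
Op 2: b = malloc(7) -> b = 9; heap: [0-8 ALLOC][9-15 ALLOC][16-27 FREE]
Op 3: c = malloc(1) -> c = 16; heap: [0-8 ALLOC][9-15 ALLOC][16-16 ALLOC][17-27 FREE]
Op 4: free(a) -> (freed a); heap: [0-8 FREE][9-15 ALLOC][16-16 ALLOC][17-27 FREE]
malloc(5): first-fit scan over [0-8 FREE][9-15 ALLOC][16-16 ALLOC][17-27 FREE] -> 0

Answer: 0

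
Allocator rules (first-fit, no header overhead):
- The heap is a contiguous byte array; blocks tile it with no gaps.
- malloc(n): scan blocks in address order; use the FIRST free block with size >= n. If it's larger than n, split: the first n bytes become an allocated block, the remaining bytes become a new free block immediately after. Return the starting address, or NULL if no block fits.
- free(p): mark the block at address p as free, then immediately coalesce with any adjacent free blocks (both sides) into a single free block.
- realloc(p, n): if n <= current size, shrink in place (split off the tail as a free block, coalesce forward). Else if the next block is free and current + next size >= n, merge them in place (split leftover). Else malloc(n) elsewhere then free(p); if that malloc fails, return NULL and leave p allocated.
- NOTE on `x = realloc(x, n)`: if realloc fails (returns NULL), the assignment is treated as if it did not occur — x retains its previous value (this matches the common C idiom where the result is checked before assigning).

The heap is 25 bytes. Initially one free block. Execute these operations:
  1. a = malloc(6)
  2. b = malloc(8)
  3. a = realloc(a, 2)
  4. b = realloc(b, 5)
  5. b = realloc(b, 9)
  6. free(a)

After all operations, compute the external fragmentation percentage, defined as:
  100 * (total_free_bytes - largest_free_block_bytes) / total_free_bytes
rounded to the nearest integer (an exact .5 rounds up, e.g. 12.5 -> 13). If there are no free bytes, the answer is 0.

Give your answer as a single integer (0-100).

Answer: 38

Derivation:
Op 1: a = malloc(6) -> a = 0; heap: [0-5 ALLOC][6-24 FREE]
Op 2: b = malloc(8) -> b = 6; heap: [0-5 ALLOC][6-13 ALLOC][14-24 FREE]
Op 3: a = realloc(a, 2) -> a = 0; heap: [0-1 ALLOC][2-5 FREE][6-13 ALLOC][14-24 FREE]
Op 4: b = realloc(b, 5) -> b = 6; heap: [0-1 ALLOC][2-5 FREE][6-10 ALLOC][11-24 FREE]
Op 5: b = realloc(b, 9) -> b = 6; heap: [0-1 ALLOC][2-5 FREE][6-14 ALLOC][15-24 FREE]
Op 6: free(a) -> (freed a); heap: [0-5 FREE][6-14 ALLOC][15-24 FREE]
Free blocks: [6 10] total_free=16 largest=10 -> 100*(16-10)/16 = 600/16 = 37.5 -> rounds to 38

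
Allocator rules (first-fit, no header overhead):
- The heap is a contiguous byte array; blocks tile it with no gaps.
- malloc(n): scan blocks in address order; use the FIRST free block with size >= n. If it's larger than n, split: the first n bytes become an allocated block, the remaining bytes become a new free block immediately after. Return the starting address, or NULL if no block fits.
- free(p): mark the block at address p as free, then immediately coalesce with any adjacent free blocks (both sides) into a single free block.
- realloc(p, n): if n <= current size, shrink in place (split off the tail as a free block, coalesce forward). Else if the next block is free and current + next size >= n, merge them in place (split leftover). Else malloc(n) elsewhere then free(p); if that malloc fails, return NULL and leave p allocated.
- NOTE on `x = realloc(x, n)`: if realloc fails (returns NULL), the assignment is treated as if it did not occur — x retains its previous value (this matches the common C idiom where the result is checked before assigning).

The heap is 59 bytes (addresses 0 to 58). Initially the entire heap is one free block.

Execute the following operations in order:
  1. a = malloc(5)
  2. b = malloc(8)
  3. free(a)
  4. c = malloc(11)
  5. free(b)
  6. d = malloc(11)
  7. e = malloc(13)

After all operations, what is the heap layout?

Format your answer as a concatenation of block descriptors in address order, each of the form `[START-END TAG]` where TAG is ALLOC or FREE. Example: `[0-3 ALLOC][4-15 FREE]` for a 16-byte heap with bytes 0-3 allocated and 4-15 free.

Answer: [0-10 ALLOC][11-12 FREE][13-23 ALLOC][24-36 ALLOC][37-58 FREE]

Derivation:
Op 1: a = malloc(5) -> a = 0; heap: [0-4 ALLOC][5-58 FREE]
Op 2: b = malloc(8) -> b = 5; heap: [0-4 ALLOC][5-12 ALLOC][13-58 FREE]
Op 3: free(a) -> (freed a); heap: [0-4 FREE][5-12 ALLOC][13-58 FREE]
Op 4: c = malloc(11) -> c = 13; heap: [0-4 FREE][5-12 ALLOC][13-23 ALLOC][24-58 FREE]
Op 5: free(b) -> (freed b); heap: [0-12 FREE][13-23 ALLOC][24-58 FREE]
Op 6: d = malloc(11) -> d = 0; heap: [0-10 ALLOC][11-12 FREE][13-23 ALLOC][24-58 FREE]
Op 7: e = malloc(13) -> e = 24; heap: [0-10 ALLOC][11-12 FREE][13-23 ALLOC][24-36 ALLOC][37-58 FREE]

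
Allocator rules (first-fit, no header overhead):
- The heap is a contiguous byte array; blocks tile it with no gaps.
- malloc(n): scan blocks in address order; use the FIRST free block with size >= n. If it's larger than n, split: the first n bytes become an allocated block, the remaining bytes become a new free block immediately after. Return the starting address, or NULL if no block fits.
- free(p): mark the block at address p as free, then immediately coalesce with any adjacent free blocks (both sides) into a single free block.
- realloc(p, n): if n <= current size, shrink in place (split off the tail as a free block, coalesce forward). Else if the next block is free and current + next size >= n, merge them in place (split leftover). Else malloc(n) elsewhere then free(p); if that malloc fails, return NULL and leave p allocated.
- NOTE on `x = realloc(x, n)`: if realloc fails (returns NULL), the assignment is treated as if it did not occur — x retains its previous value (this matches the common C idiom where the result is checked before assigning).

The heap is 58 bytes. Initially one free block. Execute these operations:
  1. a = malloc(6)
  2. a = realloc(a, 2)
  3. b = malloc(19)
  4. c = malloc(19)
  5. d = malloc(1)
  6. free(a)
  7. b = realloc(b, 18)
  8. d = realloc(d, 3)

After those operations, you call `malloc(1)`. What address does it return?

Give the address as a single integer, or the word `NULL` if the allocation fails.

Op 1: a = malloc(6) -> a = 0; heap: [0-5 ALLOC][6-57 FREE]
Op 2: a = realloc(a, 2) -> a = 0; heap: [0-1 ALLOC][2-57 FREE]
Op 3: b = malloc(19) -> b = 2; heap: [0-1 ALLOC][2-20 ALLOC][21-57 FREE]
Op 4: c = malloc(19) -> c = 21; heap: [0-1 ALLOC][2-20 ALLOC][21-39 ALLOC][40-57 FREE]
Op 5: d = malloc(1) -> d = 40; heap: [0-1 ALLOC][2-20 ALLOC][21-39 ALLOC][40-40 ALLOC][41-57 FREE]
Op 6: free(a) -> (freed a); heap: [0-1 FREE][2-20 ALLOC][21-39 ALLOC][40-40 ALLOC][41-57 FREE]
Op 7: b = realloc(b, 18) -> b = 2; heap: [0-1 FREE][2-19 ALLOC][20-20 FREE][21-39 ALLOC][40-40 ALLOC][41-57 FREE]
Op 8: d = realloc(d, 3) -> d = 40; heap: [0-1 FREE][2-19 ALLOC][20-20 FREE][21-39 ALLOC][40-42 ALLOC][43-57 FREE]
malloc(1): first-fit scan over [0-1 FREE][2-19 ALLOC][20-20 FREE][21-39 ALLOC][40-42 ALLOC][43-57 FREE] -> 0

Answer: 0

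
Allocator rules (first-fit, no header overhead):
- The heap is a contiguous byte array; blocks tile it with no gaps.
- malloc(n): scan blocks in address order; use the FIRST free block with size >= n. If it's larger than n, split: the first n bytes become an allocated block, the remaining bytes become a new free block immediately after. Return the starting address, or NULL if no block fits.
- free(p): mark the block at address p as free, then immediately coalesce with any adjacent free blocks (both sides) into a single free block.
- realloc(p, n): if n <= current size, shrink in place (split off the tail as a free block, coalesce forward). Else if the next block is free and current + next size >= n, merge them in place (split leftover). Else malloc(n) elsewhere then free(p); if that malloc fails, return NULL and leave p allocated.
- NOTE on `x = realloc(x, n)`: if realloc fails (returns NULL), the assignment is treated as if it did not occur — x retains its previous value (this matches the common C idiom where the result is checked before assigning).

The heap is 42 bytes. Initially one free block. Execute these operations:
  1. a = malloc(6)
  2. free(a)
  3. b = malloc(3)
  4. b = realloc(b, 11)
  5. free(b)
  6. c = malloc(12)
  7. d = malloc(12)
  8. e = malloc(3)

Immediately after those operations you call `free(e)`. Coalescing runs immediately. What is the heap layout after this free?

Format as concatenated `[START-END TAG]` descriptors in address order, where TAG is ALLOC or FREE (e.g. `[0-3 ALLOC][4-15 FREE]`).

Answer: [0-11 ALLOC][12-23 ALLOC][24-41 FREE]

Derivation:
Op 1: a = malloc(6) -> a = 0; heap: [0-5 ALLOC][6-41 FREE]
Op 2: free(a) -> (freed a); heap: [0-41 FREE]
Op 3: b = malloc(3) -> b = 0; heap: [0-2 ALLOC][3-41 FREE]
Op 4: b = realloc(b, 11) -> b = 0; heap: [0-10 ALLOC][11-41 FREE]
Op 5: free(b) -> (freed b); heap: [0-41 FREE]
Op 6: c = malloc(12) -> c = 0; heap: [0-11 ALLOC][12-41 FREE]
Op 7: d = malloc(12) -> d = 12; heap: [0-11 ALLOC][12-23 ALLOC][24-41 FREE]
Op 8: e = malloc(3) -> e = 24; heap: [0-11 ALLOC][12-23 ALLOC][24-26 ALLOC][27-41 FREE]
free(e): e = 24 -> block [24-26 ALLOC]; mark free, coalesce with adjacent free neighbors -> [0-11 ALLOC][12-23 ALLOC][24-41 FREE]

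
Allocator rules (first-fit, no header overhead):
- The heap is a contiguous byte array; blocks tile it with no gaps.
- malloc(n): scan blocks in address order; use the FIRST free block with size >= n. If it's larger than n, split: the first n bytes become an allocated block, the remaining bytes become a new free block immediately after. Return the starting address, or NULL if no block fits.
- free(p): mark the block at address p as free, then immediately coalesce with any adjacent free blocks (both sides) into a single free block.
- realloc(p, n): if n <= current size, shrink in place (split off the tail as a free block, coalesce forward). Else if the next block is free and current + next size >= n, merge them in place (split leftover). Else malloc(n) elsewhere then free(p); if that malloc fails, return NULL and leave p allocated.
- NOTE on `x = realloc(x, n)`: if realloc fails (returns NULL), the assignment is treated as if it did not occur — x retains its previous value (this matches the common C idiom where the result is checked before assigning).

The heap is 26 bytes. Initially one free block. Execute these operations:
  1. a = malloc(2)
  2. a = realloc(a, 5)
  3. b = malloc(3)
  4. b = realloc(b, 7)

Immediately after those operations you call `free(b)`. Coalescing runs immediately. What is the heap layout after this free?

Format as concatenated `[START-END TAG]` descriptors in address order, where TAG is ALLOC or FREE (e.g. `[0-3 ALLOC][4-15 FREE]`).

Op 1: a = malloc(2) -> a = 0; heap: [0-1 ALLOC][2-25 FREE]
Op 2: a = realloc(a, 5) -> a = 0; heap: [0-4 ALLOC][5-25 FREE]
Op 3: b = malloc(3) -> b = 5; heap: [0-4 ALLOC][5-7 ALLOC][8-25 FREE]
Op 4: b = realloc(b, 7) -> b = 5; heap: [0-4 ALLOC][5-11 ALLOC][12-25 FREE]
free(b): b = 5 -> block [5-11 ALLOC]; mark free, coalesce with adjacent free neighbors -> [0-4 ALLOC][5-25 FREE]

Answer: [0-4 ALLOC][5-25 FREE]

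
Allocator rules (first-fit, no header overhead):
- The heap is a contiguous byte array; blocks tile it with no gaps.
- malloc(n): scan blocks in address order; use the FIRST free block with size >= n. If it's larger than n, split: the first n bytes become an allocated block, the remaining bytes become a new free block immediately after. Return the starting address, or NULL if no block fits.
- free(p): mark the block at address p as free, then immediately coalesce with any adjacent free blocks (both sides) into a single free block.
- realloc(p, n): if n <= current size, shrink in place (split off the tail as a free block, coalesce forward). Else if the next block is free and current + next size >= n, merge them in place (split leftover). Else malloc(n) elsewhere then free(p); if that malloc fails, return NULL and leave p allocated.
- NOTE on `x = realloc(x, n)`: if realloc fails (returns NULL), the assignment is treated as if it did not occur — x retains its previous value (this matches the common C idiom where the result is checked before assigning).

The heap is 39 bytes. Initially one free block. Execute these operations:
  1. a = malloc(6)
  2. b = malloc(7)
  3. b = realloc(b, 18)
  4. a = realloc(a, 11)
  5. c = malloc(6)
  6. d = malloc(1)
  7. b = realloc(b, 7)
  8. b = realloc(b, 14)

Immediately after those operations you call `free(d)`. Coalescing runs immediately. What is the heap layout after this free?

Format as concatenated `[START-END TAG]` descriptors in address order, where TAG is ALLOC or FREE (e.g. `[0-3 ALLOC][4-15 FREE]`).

Op 1: a = malloc(6) -> a = 0; heap: [0-5 ALLOC][6-38 FREE]
Op 2: b = malloc(7) -> b = 6; heap: [0-5 ALLOC][6-12 ALLOC][13-38 FREE]
Op 3: b = realloc(b, 18) -> b = 6; heap: [0-5 ALLOC][6-23 ALLOC][24-38 FREE]
Op 4: a = realloc(a, 11) -> a = 24; heap: [0-5 FREE][6-23 ALLOC][24-34 ALLOC][35-38 FREE]
Op 5: c = malloc(6) -> c = 0; heap: [0-5 ALLOC][6-23 ALLOC][24-34 ALLOC][35-38 FREE]
Op 6: d = malloc(1) -> d = 35; heap: [0-5 ALLOC][6-23 ALLOC][24-34 ALLOC][35-35 ALLOC][36-38 FREE]
Op 7: b = realloc(b, 7) -> b = 6; heap: [0-5 ALLOC][6-12 ALLOC][13-23 FREE][24-34 ALLOC][35-35 ALLOC][36-38 FREE]
Op 8: b = realloc(b, 14) -> b = 6; heap: [0-5 ALLOC][6-19 ALLOC][20-23 FREE][24-34 ALLOC][35-35 ALLOC][36-38 FREE]
free(d): d = 35 -> block [35-35 ALLOC]; mark free, coalesce with adjacent free neighbors -> [0-5 ALLOC][6-19 ALLOC][20-23 FREE][24-34 ALLOC][35-38 FREE]

Answer: [0-5 ALLOC][6-19 ALLOC][20-23 FREE][24-34 ALLOC][35-38 FREE]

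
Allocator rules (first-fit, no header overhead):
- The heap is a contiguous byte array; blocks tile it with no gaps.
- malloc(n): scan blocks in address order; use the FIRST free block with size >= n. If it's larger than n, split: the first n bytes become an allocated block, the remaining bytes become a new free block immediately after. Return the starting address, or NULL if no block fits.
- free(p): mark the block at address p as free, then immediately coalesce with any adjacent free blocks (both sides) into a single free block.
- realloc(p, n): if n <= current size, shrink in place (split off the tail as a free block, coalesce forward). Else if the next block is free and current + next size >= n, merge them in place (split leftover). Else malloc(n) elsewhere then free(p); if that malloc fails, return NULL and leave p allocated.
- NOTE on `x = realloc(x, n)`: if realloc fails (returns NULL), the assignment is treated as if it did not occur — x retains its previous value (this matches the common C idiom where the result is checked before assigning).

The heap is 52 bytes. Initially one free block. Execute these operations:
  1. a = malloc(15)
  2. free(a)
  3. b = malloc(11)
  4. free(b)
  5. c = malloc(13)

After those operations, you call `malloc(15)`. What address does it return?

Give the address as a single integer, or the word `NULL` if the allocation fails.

Answer: 13

Derivation:
Op 1: a = malloc(15) -> a = 0; heap: [0-14 ALLOC][15-51 FREE]
Op 2: free(a) -> (freed a); heap: [0-51 FREE]
Op 3: b = malloc(11) -> b = 0; heap: [0-10 ALLOC][11-51 FREE]
Op 4: free(b) -> (freed b); heap: [0-51 FREE]
Op 5: c = malloc(13) -> c = 0; heap: [0-12 ALLOC][13-51 FREE]
malloc(15): first-fit scan over [0-12 ALLOC][13-51 FREE] -> 13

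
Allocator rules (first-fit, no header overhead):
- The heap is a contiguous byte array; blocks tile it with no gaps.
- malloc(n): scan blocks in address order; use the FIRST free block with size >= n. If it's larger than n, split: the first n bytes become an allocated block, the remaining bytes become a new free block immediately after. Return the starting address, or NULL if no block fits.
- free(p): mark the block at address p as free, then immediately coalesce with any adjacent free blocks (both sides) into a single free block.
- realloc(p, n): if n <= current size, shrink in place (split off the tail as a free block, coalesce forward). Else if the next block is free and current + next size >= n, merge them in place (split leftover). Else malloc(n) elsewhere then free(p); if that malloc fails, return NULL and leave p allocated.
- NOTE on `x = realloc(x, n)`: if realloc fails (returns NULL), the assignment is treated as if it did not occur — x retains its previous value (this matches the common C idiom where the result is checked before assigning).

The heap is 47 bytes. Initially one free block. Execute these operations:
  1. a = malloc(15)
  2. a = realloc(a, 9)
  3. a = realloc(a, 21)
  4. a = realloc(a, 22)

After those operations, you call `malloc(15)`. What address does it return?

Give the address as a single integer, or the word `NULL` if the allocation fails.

Answer: 22

Derivation:
Op 1: a = malloc(15) -> a = 0; heap: [0-14 ALLOC][15-46 FREE]
Op 2: a = realloc(a, 9) -> a = 0; heap: [0-8 ALLOC][9-46 FREE]
Op 3: a = realloc(a, 21) -> a = 0; heap: [0-20 ALLOC][21-46 FREE]
Op 4: a = realloc(a, 22) -> a = 0; heap: [0-21 ALLOC][22-46 FREE]
malloc(15): first-fit scan over [0-21 ALLOC][22-46 FREE] -> 22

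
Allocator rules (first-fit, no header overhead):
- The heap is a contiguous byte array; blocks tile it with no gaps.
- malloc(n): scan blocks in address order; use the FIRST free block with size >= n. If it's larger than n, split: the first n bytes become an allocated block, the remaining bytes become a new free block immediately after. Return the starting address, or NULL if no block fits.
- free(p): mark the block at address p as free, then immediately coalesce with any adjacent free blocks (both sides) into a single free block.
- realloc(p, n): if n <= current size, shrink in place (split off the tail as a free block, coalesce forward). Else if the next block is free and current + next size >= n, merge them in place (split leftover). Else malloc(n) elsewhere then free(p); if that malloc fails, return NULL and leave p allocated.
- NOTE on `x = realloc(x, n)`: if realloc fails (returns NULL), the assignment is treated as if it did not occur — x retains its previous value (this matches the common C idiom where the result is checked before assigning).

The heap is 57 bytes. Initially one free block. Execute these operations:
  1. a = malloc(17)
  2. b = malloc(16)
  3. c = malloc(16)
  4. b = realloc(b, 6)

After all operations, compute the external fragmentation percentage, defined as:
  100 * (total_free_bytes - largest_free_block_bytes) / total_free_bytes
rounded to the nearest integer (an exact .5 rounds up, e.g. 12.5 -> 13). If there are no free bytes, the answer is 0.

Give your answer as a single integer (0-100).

Op 1: a = malloc(17) -> a = 0; heap: [0-16 ALLOC][17-56 FREE]
Op 2: b = malloc(16) -> b = 17; heap: [0-16 ALLOC][17-32 ALLOC][33-56 FREE]
Op 3: c = malloc(16) -> c = 33; heap: [0-16 ALLOC][17-32 ALLOC][33-48 ALLOC][49-56 FREE]
Op 4: b = realloc(b, 6) -> b = 17; heap: [0-16 ALLOC][17-22 ALLOC][23-32 FREE][33-48 ALLOC][49-56 FREE]
Free blocks: [10 8] total_free=18 largest=10 -> 100*(18-10)/18 = 800/18 ≈ 44.444 -> rounds to 44

Answer: 44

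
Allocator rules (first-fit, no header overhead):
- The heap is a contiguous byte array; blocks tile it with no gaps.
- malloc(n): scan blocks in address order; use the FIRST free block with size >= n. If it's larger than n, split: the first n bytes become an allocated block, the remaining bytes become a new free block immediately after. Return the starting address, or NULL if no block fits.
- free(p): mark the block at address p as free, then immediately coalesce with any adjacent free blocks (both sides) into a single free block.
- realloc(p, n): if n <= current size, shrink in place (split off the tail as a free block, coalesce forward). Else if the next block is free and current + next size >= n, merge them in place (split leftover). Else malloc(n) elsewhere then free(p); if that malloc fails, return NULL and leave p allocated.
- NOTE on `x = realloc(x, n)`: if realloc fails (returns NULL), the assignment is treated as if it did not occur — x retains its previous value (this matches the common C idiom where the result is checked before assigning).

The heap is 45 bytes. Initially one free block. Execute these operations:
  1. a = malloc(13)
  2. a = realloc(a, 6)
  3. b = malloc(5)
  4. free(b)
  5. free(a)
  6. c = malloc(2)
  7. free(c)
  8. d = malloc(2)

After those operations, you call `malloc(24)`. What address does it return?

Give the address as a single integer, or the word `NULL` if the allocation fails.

Answer: 2

Derivation:
Op 1: a = malloc(13) -> a = 0; heap: [0-12 ALLOC][13-44 FREE]
Op 2: a = realloc(a, 6) -> a = 0; heap: [0-5 ALLOC][6-44 FREE]
Op 3: b = malloc(5) -> b = 6; heap: [0-5 ALLOC][6-10 ALLOC][11-44 FREE]
Op 4: free(b) -> (freed b); heap: [0-5 ALLOC][6-44 FREE]
Op 5: free(a) -> (freed a); heap: [0-44 FREE]
Op 6: c = malloc(2) -> c = 0; heap: [0-1 ALLOC][2-44 FREE]
Op 7: free(c) -> (freed c); heap: [0-44 FREE]
Op 8: d = malloc(2) -> d = 0; heap: [0-1 ALLOC][2-44 FREE]
malloc(24): first-fit scan over [0-1 ALLOC][2-44 FREE] -> 2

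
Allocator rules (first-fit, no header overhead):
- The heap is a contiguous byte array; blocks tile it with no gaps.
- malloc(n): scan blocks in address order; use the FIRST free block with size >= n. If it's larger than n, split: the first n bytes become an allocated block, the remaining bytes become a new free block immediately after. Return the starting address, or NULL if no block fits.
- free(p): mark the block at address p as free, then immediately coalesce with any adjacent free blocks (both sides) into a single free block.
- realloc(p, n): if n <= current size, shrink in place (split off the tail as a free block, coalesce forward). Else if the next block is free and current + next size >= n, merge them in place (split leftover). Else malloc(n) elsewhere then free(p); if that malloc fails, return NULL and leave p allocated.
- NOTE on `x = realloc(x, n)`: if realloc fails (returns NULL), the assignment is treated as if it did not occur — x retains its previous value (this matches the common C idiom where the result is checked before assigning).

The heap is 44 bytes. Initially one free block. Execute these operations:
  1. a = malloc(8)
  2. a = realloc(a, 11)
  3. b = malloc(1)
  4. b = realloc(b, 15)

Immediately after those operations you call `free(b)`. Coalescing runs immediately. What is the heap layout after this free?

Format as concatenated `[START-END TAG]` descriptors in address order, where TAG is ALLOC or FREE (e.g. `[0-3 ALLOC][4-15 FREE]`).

Answer: [0-10 ALLOC][11-43 FREE]

Derivation:
Op 1: a = malloc(8) -> a = 0; heap: [0-7 ALLOC][8-43 FREE]
Op 2: a = realloc(a, 11) -> a = 0; heap: [0-10 ALLOC][11-43 FREE]
Op 3: b = malloc(1) -> b = 11; heap: [0-10 ALLOC][11-11 ALLOC][12-43 FREE]
Op 4: b = realloc(b, 15) -> b = 11; heap: [0-10 ALLOC][11-25 ALLOC][26-43 FREE]
free(b): b = 11 -> block [11-25 ALLOC]; mark free, coalesce with adjacent free neighbors -> [0-10 ALLOC][11-43 FREE]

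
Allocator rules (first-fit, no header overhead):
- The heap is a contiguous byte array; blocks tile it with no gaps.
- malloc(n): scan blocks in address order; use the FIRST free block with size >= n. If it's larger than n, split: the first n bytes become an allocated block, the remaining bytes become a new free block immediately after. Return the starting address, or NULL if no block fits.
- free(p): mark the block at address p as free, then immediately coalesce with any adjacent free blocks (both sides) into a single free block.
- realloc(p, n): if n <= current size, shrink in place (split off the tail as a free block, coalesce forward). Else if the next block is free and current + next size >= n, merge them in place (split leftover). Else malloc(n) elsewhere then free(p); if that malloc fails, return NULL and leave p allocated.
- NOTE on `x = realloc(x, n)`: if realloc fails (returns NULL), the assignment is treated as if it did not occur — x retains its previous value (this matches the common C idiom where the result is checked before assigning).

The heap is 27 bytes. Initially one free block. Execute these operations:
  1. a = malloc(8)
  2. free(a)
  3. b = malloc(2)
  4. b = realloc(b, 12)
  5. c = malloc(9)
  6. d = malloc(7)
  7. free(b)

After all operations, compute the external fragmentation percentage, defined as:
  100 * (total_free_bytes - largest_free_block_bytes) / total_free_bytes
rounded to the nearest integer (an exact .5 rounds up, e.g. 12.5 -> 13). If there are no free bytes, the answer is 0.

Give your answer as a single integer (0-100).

Answer: 33

Derivation:
Op 1: a = malloc(8) -> a = 0; heap: [0-7 ALLOC][8-26 FREE]
Op 2: free(a) -> (freed a); heap: [0-26 FREE]
Op 3: b = malloc(2) -> b = 0; heap: [0-1 ALLOC][2-26 FREE]
Op 4: b = realloc(b, 12) -> b = 0; heap: [0-11 ALLOC][12-26 FREE]
Op 5: c = malloc(9) -> c = 12; heap: [0-11 ALLOC][12-20 ALLOC][21-26 FREE]
Op 6: d = malloc(7) -> d = NULL; heap: [0-11 ALLOC][12-20 ALLOC][21-26 FREE]
Op 7: free(b) -> (freed b); heap: [0-11 FREE][12-20 ALLOC][21-26 FREE]
Free blocks: [12 6] total_free=18 largest=12 -> 100*(18-12)/18 = 600/18 ≈ 33.333 -> rounds to 33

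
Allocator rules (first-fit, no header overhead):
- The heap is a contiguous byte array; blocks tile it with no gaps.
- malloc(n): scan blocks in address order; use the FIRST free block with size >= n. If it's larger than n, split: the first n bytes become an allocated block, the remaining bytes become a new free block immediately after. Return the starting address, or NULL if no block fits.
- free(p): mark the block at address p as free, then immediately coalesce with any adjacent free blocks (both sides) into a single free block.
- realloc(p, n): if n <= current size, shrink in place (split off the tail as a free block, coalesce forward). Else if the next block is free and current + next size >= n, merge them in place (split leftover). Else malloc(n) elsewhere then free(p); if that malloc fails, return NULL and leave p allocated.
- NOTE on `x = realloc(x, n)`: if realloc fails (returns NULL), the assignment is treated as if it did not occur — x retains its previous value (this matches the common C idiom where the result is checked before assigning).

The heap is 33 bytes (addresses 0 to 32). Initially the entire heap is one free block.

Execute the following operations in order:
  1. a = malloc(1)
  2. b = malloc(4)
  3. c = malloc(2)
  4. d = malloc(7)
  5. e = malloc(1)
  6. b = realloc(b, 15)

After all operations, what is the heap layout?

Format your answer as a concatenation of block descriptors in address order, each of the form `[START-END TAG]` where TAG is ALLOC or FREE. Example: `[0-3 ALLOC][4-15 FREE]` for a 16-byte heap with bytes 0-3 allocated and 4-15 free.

Answer: [0-0 ALLOC][1-4 FREE][5-6 ALLOC][7-13 ALLOC][14-14 ALLOC][15-29 ALLOC][30-32 FREE]

Derivation:
Op 1: a = malloc(1) -> a = 0; heap: [0-0 ALLOC][1-32 FREE]
Op 2: b = malloc(4) -> b = 1; heap: [0-0 ALLOC][1-4 ALLOC][5-32 FREE]
Op 3: c = malloc(2) -> c = 5; heap: [0-0 ALLOC][1-4 ALLOC][5-6 ALLOC][7-32 FREE]
Op 4: d = malloc(7) -> d = 7; heap: [0-0 ALLOC][1-4 ALLOC][5-6 ALLOC][7-13 ALLOC][14-32 FREE]
Op 5: e = malloc(1) -> e = 14; heap: [0-0 ALLOC][1-4 ALLOC][5-6 ALLOC][7-13 ALLOC][14-14 ALLOC][15-32 FREE]
Op 6: b = realloc(b, 15) -> b = 15; heap: [0-0 ALLOC][1-4 FREE][5-6 ALLOC][7-13 ALLOC][14-14 ALLOC][15-29 ALLOC][30-32 FREE]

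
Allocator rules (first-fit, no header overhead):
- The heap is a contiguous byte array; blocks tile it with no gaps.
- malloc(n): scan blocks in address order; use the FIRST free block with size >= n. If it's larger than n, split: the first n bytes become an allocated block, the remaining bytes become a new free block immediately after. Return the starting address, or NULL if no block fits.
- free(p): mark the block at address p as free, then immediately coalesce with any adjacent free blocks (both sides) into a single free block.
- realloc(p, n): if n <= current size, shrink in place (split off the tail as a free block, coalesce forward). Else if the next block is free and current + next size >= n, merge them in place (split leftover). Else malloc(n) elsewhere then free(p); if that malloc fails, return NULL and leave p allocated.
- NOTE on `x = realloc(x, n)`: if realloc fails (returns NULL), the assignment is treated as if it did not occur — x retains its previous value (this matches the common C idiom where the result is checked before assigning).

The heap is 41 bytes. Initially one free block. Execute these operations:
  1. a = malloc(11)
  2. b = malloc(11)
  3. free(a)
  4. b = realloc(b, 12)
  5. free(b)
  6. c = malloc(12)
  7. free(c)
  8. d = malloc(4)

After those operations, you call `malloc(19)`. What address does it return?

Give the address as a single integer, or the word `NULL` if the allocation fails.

Answer: 4

Derivation:
Op 1: a = malloc(11) -> a = 0; heap: [0-10 ALLOC][11-40 FREE]
Op 2: b = malloc(11) -> b = 11; heap: [0-10 ALLOC][11-21 ALLOC][22-40 FREE]
Op 3: free(a) -> (freed a); heap: [0-10 FREE][11-21 ALLOC][22-40 FREE]
Op 4: b = realloc(b, 12) -> b = 11; heap: [0-10 FREE][11-22 ALLOC][23-40 FREE]
Op 5: free(b) -> (freed b); heap: [0-40 FREE]
Op 6: c = malloc(12) -> c = 0; heap: [0-11 ALLOC][12-40 FREE]
Op 7: free(c) -> (freed c); heap: [0-40 FREE]
Op 8: d = malloc(4) -> d = 0; heap: [0-3 ALLOC][4-40 FREE]
malloc(19): first-fit scan over [0-3 ALLOC][4-40 FREE] -> 4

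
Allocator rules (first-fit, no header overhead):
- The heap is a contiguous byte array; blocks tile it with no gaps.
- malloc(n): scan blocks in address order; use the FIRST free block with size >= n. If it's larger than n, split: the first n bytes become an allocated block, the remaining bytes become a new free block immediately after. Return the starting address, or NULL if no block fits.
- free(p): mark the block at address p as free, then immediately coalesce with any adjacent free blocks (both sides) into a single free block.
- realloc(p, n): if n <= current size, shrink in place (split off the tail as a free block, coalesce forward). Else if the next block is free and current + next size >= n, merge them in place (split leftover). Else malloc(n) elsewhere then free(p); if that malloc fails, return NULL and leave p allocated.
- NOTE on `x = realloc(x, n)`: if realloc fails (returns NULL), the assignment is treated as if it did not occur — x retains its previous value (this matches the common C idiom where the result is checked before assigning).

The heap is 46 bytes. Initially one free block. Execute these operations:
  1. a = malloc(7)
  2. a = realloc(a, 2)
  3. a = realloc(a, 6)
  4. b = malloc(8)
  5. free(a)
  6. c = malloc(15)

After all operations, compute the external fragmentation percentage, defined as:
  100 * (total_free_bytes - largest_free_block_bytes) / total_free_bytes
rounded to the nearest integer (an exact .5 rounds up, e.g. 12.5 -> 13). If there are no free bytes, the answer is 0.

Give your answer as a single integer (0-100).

Answer: 26

Derivation:
Op 1: a = malloc(7) -> a = 0; heap: [0-6 ALLOC][7-45 FREE]
Op 2: a = realloc(a, 2) -> a = 0; heap: [0-1 ALLOC][2-45 FREE]
Op 3: a = realloc(a, 6) -> a = 0; heap: [0-5 ALLOC][6-45 FREE]
Op 4: b = malloc(8) -> b = 6; heap: [0-5 ALLOC][6-13 ALLOC][14-45 FREE]
Op 5: free(a) -> (freed a); heap: [0-5 FREE][6-13 ALLOC][14-45 FREE]
Op 6: c = malloc(15) -> c = 14; heap: [0-5 FREE][6-13 ALLOC][14-28 ALLOC][29-45 FREE]
Free blocks: [6 17] total_free=23 largest=17 -> 100*(23-17)/23 = 600/23 ≈ 26.087 -> rounds to 26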